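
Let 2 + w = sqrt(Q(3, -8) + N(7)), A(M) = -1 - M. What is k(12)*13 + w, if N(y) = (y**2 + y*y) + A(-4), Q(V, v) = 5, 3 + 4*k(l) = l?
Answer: 109/4 + sqrt(106) ≈ 37.546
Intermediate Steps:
k(l) = -3/4 + l/4
N(y) = 3 + 2*y**2 (N(y) = (y**2 + y*y) + (-1 - 1*(-4)) = (y**2 + y**2) + (-1 + 4) = 2*y**2 + 3 = 3 + 2*y**2)
w = -2 + sqrt(106) (w = -2 + sqrt(5 + (3 + 2*7**2)) = -2 + sqrt(5 + (3 + 2*49)) = -2 + sqrt(5 + (3 + 98)) = -2 + sqrt(5 + 101) = -2 + sqrt(106) ≈ 8.2956)
k(12)*13 + w = (-3/4 + (1/4)*12)*13 + (-2 + sqrt(106)) = (-3/4 + 3)*13 + (-2 + sqrt(106)) = (9/4)*13 + (-2 + sqrt(106)) = 117/4 + (-2 + sqrt(106)) = 109/4 + sqrt(106)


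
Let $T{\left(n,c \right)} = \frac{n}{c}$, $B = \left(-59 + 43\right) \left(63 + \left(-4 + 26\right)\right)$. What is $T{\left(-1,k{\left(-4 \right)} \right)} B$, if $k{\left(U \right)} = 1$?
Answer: $1360$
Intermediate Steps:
$B = -1360$ ($B = - 16 \left(63 + 22\right) = \left(-16\right) 85 = -1360$)
$T{\left(-1,k{\left(-4 \right)} \right)} B = - 1^{-1} \left(-1360\right) = \left(-1\right) 1 \left(-1360\right) = \left(-1\right) \left(-1360\right) = 1360$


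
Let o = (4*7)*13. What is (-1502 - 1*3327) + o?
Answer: -4465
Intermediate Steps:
o = 364 (o = 28*13 = 364)
(-1502 - 1*3327) + o = (-1502 - 1*3327) + 364 = (-1502 - 3327) + 364 = -4829 + 364 = -4465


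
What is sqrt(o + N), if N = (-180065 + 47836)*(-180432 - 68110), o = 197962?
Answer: 4*sqrt(2054041130) ≈ 1.8129e+5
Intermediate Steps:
N = 32864460118 (N = -132229*(-248542) = 32864460118)
sqrt(o + N) = sqrt(197962 + 32864460118) = sqrt(32864658080) = 4*sqrt(2054041130)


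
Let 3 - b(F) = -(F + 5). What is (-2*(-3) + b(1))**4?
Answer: 50625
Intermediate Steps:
b(F) = 8 + F (b(F) = 3 - (-1)*(F + 5) = 3 - (-1)*(5 + F) = 3 - (-5 - F) = 3 + (5 + F) = 8 + F)
(-2*(-3) + b(1))**4 = (-2*(-3) + (8 + 1))**4 = (6 + 9)**4 = 15**4 = 50625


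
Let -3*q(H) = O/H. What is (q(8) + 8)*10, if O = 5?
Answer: 935/12 ≈ 77.917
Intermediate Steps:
q(H) = -5/(3*H)
(q(8) + 8)*10 = (-5/3/8 + 8)*10 = (-5/3*1/8 + 8)*10 = (-5/24 + 8)*10 = (187/24)*10 = 935/12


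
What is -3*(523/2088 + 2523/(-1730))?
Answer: 2181617/602040 ≈ 3.6237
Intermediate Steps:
-3*(523/2088 + 2523/(-1730)) = -3*(523*(1/2088) + 2523*(-1/1730)) = -3*(523/2088 - 2523/1730) = -3*(-2181617/1806120) = 2181617/602040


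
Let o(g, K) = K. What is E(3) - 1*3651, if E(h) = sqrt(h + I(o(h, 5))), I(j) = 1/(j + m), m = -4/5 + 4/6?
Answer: -3651 + 3*sqrt(1898)/73 ≈ -3649.2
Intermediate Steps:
m = -2/15 (m = -4*1/5 + 4*(1/6) = -4/5 + 2/3 = -2/15 ≈ -0.13333)
I(j) = 1/(-2/15 + j) (I(j) = 1/(j - 2/15) = 1/(-2/15 + j))
E(h) = sqrt(15/73 + h) (E(h) = sqrt(h + 15/(-2 + 15*5)) = sqrt(h + 15/(-2 + 75)) = sqrt(h + 15/73) = sqrt(15/73 + h))
E(3) - 1*3651 = sqrt(1095 + 5329*3)/73 - 1*3651 = sqrt(1095 + 15987)/73 - 3651 = sqrt(17082)/73 - 3651 = (3*sqrt(1898))/73 - 3651 = 3*sqrt(1898)/73 - 3651 = -3651 + 3*sqrt(1898)/73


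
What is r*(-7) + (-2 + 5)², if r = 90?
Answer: -621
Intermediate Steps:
r*(-7) + (-2 + 5)² = 90*(-7) + (-2 + 5)² = -630 + 3² = -630 + 9 = -621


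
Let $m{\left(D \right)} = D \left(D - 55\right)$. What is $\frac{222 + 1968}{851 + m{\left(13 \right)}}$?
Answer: $\frac{438}{61} \approx 7.1803$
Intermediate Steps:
$m{\left(D \right)} = D \left(-55 + D\right)$
$\frac{222 + 1968}{851 + m{\left(13 \right)}} = \frac{222 + 1968}{851 + 13 \left(-55 + 13\right)} = \frac{2190}{851 + 13 \left(-42\right)} = \frac{2190}{851 - 546} = \frac{2190}{305} = 2190 \cdot \frac{1}{305} = \frac{438}{61}$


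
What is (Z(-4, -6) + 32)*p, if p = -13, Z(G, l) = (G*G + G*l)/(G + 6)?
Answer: -676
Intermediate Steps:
Z(G, l) = (G**2 + G*l)/(6 + G)
(Z(-4, -6) + 32)*p = (-4*(-4 - 6)/(6 - 4) + 32)*(-13) = (-4*(-10)/2 + 32)*(-13) = (-4*1/2*(-10) + 32)*(-13) = (20 + 32)*(-13) = 52*(-13) = -676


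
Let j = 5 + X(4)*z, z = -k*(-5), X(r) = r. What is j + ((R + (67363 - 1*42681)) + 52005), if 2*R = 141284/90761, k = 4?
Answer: 633452194/8251 ≈ 76773.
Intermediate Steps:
z = 20 (z = -1*4*(-5) = -4*(-5) = 20)
R = 6422/8251 (R = (141284/90761)/2 = (141284*(1/90761))/2 = (1/2)*(12844/8251) = 6422/8251 ≈ 0.77833)
j = 85 (j = 5 + 4*20 = 5 + 80 = 85)
j + ((R + (67363 - 1*42681)) + 52005) = 85 + ((6422/8251 + (67363 - 1*42681)) + 52005) = 85 + ((6422/8251 + (67363 - 42681)) + 52005) = 85 + ((6422/8251 + 24682) + 52005) = 85 + (203657604/8251 + 52005) = 85 + 632750859/8251 = 633452194/8251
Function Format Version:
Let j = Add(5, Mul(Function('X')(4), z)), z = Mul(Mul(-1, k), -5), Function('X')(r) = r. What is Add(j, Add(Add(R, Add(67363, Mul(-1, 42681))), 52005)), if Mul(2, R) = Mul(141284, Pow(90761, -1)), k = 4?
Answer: Rational(633452194, 8251) ≈ 76773.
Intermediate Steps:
z = 20 (z = Mul(Mul(-1, 4), -5) = Mul(-4, -5) = 20)
R = Rational(6422, 8251) (R = Mul(Rational(1, 2), Mul(141284, Pow(90761, -1))) = Mul(Rational(1, 2), Mul(141284, Rational(1, 90761))) = Mul(Rational(1, 2), Rational(12844, 8251)) = Rational(6422, 8251) ≈ 0.77833)
j = 85 (j = Add(5, Mul(4, 20)) = Add(5, 80) = 85)
Add(j, Add(Add(R, Add(67363, Mul(-1, 42681))), 52005)) = Add(85, Add(Add(Rational(6422, 8251), Add(67363, Mul(-1, 42681))), 52005)) = Add(85, Add(Add(Rational(6422, 8251), Add(67363, -42681)), 52005)) = Add(85, Add(Add(Rational(6422, 8251), 24682), 52005)) = Add(85, Add(Rational(203657604, 8251), 52005)) = Add(85, Rational(632750859, 8251)) = Rational(633452194, 8251)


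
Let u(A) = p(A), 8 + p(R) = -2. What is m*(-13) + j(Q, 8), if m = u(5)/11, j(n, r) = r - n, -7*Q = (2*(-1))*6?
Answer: 1394/77 ≈ 18.104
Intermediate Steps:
p(R) = -10 (p(R) = -8 - 2 = -10)
u(A) = -10
Q = 12/7 (Q = -2*(-1)*6/7 = -(-2)*6/7 = -1/7*(-12) = 12/7 ≈ 1.7143)
m = -10/11 ≈ -0.90909
m*(-13) + j(Q, 8) = -10/11*(-13) + (8 - 1*12/7) = 130/11 + (8 - 12/7) = 130/11 + 44/7 = 1394/77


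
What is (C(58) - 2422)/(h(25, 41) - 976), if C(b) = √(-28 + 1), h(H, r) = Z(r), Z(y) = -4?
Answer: 173/70 - 3*I*√3/980 ≈ 2.4714 - 0.0053022*I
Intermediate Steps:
h(H, r) = -4
C(b) = 3*I*√3 (C(b) = √(-27) = 3*I*√3)
(C(58) - 2422)/(h(25, 41) - 976) = (3*I*√3 - 2422)/(-4 - 976) = (-2422 + 3*I*√3)/(-980) = (-2422 + 3*I*√3)*(-1/980) = 173/70 - 3*I*√3/980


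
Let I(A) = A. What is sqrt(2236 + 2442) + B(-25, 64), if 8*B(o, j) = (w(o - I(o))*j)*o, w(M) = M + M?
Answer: sqrt(4678) ≈ 68.396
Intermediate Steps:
w(M) = 2*M
B(o, j) = 0 (B(o, j) = (((2*(o - o))*j)*o)/8 = (((2*0)*j)*o)/8 = ((0*j)*o)/8 = (0*o)/8 = (1/8)*0 = 0)
sqrt(2236 + 2442) + B(-25, 64) = sqrt(2236 + 2442) + 0 = sqrt(4678) + 0 = sqrt(4678)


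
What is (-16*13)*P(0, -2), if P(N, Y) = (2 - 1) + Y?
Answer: 208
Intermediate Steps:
P(N, Y) = 1 + Y
(-16*13)*P(0, -2) = (-16*13)*(1 - 2) = -208*(-1) = 208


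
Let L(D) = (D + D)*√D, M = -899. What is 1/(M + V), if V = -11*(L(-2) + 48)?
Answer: -1427/2040201 - 44*I*√2/2040201 ≈ -0.00069944 - 3.05e-5*I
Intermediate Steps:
L(D) = 2*D^(3/2) (L(D) = (2*D)*√D = 2*D^(3/2))
V = -528 + 44*I*√2 (V = -11*(2*(-2)^(3/2) + 48) = -11*(2*(-2*I*√2) + 48) = -11*(-4*I*√2 + 48) = -11*(48 - 4*I*√2) = -528 + 44*I*√2 ≈ -528.0 + 62.225*I)
1/(M + V) = 1/(-899 + (-528 + 44*I*√2)) = 1/(-1427 + 44*I*√2)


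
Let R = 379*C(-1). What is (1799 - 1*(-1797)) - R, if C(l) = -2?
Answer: 4354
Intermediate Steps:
R = -758 (R = 379*(-2) = -758)
(1799 - 1*(-1797)) - R = (1799 - 1*(-1797)) - 1*(-758) = (1799 + 1797) + 758 = 3596 + 758 = 4354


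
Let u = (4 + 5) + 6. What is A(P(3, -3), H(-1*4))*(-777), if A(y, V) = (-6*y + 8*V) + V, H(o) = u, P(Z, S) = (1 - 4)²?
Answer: -62937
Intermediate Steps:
P(Z, S) = 9 (P(Z, S) = (-3)² = 9)
u = 15 (u = 9 + 6 = 15)
H(o) = 15
A(y, V) = -6*y + 9*V
A(P(3, -3), H(-1*4))*(-777) = (-6*9 + 9*15)*(-777) = (-54 + 135)*(-777) = 81*(-777) = -62937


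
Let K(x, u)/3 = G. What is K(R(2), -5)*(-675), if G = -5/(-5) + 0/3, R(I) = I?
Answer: -2025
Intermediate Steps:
G = 1 (G = -5*(-1/5) + 0*(1/3) = 1 + 0 = 1)
K(x, u) = 3 (K(x, u) = 3*1 = 3)
K(R(2), -5)*(-675) = 3*(-675) = -2025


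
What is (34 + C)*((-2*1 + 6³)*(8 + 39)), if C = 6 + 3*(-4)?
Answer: 281624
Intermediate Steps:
C = -6 (C = 6 - 12 = -6)
(34 + C)*((-2*1 + 6³)*(8 + 39)) = (34 - 6)*((-2*1 + 6³)*(8 + 39)) = 28*((-2 + 216)*47) = 28*(214*47) = 28*10058 = 281624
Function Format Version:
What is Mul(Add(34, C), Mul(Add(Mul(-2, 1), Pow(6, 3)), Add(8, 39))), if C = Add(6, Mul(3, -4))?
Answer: 281624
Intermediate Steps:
C = -6 (C = Add(6, -12) = -6)
Mul(Add(34, C), Mul(Add(Mul(-2, 1), Pow(6, 3)), Add(8, 39))) = Mul(Add(34, -6), Mul(Add(Mul(-2, 1), Pow(6, 3)), Add(8, 39))) = Mul(28, Mul(Add(-2, 216), 47)) = Mul(28, Mul(214, 47)) = Mul(28, 10058) = 281624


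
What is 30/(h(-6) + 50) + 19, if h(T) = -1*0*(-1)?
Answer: 98/5 ≈ 19.600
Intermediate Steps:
h(T) = 0 (h(T) = 0*(-1) = 0)
30/(h(-6) + 50) + 19 = 30/(0 + 50) + 19 = 30/50 + 19 = (1/50)*30 + 19 = ⅗ + 19 = 98/5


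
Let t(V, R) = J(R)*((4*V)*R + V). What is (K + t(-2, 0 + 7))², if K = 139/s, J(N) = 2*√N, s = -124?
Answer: 1448315513/15376 + 8062*√7/31 ≈ 94881.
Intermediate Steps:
t(V, R) = 2*√R*(V + 4*R*V) (t(V, R) = (2*√R)*((4*V)*R + V) = (2*√R)*(4*R*V + V) = (2*√R)*(V + 4*R*V) = 2*√R*(V + 4*R*V))
K = -139/124 (K = 139/(-124) = 139*(-1/124) = -139/124 ≈ -1.1210)
(K + t(-2, 0 + 7))² = (-139/124 + 2*(-2)*√(0 + 7)*(1 + 4*(0 + 7)))² = (-139/124 + 2*(-2)*√7*(1 + 4*7))² = (-139/124 + 2*(-2)*√7*(1 + 28))² = (-139/124 + 2*(-2)*√7*29)² = (-139/124 - 116*√7)²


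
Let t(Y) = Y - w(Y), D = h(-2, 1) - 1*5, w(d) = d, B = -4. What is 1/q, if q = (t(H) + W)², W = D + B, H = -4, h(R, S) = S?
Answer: 1/64 ≈ 0.015625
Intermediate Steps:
D = -4 (D = 1 - 1*5 = 1 - 5 = -4)
t(Y) = 0 (t(Y) = Y - Y = 0)
W = -8 (W = -4 - 4 = -8)
q = 64 (q = (0 - 8)² = (-8)² = 64)
1/q = 1/64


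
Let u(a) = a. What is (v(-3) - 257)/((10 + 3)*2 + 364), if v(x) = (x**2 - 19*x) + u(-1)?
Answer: -32/65 ≈ -0.49231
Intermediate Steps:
v(x) = -1 + x**2 - 19*x (v(x) = (x**2 - 19*x) - 1 = -1 + x**2 - 19*x)
(v(-3) - 257)/((10 + 3)*2 + 364) = ((-1 + (-3)**2 - 19*(-3)) - 257)/((10 + 3)*2 + 364) = ((-1 + 9 + 57) - 257)/(13*2 + 364) = (65 - 257)/(26 + 364) = -192/390 = -192*1/390 = -32/65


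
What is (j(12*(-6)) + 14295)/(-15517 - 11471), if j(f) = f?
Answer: -4741/8996 ≈ -0.52701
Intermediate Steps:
(j(12*(-6)) + 14295)/(-15517 - 11471) = (12*(-6) + 14295)/(-15517 - 11471) = (-72 + 14295)/(-26988) = 14223*(-1/26988) = -4741/8996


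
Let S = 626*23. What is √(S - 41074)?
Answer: 6*I*√741 ≈ 163.33*I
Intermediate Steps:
S = 14398
√(S - 41074) = √(14398 - 41074) = √(-26676) = 6*I*√741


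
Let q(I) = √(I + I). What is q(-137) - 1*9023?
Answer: -9023 + I*√274 ≈ -9023.0 + 16.553*I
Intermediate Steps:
q(I) = √2*√I (q(I) = √(2*I) = √2*√I)
q(-137) - 1*9023 = √2*√(-137) - 1*9023 = √2*(I*√137) - 9023 = I*√274 - 9023 = -9023 + I*√274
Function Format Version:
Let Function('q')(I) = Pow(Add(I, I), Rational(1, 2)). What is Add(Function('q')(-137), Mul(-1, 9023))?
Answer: Add(-9023, Mul(I, Pow(274, Rational(1, 2)))) ≈ Add(-9023.0, Mul(16.553, I))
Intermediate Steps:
Function('q')(I) = Mul(Pow(2, Rational(1, 2)), Pow(I, Rational(1, 2))) (Function('q')(I) = Pow(Mul(2, I), Rational(1, 2)) = Mul(Pow(2, Rational(1, 2)), Pow(I, Rational(1, 2))))
Add(Function('q')(-137), Mul(-1, 9023)) = Add(Mul(Pow(2, Rational(1, 2)), Pow(-137, Rational(1, 2))), Mul(-1, 9023)) = Add(Mul(Pow(2, Rational(1, 2)), Mul(I, Pow(137, Rational(1, 2)))), -9023) = Add(Mul(I, Pow(274, Rational(1, 2))), -9023) = Add(-9023, Mul(I, Pow(274, Rational(1, 2))))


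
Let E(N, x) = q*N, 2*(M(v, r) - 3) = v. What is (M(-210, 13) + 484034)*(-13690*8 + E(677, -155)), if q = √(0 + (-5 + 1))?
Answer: -53000232640 + 655243928*I ≈ -5.3e+10 + 6.5524e+8*I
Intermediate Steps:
M(v, r) = 3 + v/2
q = 2*I (q = √(0 - 4) = √(-4) = 2*I ≈ 2.0*I)
E(N, x) = 2*I*N (E(N, x) = (2*I)*N = 2*I*N)
(M(-210, 13) + 484034)*(-13690*8 + E(677, -155)) = ((3 + (½)*(-210)) + 484034)*(-13690*8 + 2*I*677) = ((3 - 105) + 484034)*(-109520 + 1354*I) = (-102 + 484034)*(-109520 + 1354*I) = 483932*(-109520 + 1354*I) = -53000232640 + 655243928*I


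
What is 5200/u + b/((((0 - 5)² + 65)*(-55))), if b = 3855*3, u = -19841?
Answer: -5671137/2182510 ≈ -2.5984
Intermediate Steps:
b = 11565
5200/u + b/((((0 - 5)² + 65)*(-55))) = 5200/(-19841) + 11565/((((0 - 5)² + 65)*(-55))) = 5200*(-1/19841) + 11565/((((-5)² + 65)*(-55))) = -5200/19841 + 11565/(((25 + 65)*(-55))) = -5200/19841 + 11565/((90*(-55))) = -5200/19841 + 11565/(-4950) = -5200/19841 + 11565*(-1/4950) = -5200/19841 - 257/110 = -5671137/2182510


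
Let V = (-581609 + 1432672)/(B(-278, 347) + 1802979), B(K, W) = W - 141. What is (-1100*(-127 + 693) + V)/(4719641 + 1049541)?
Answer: -1122662129937/10402902444670 ≈ -0.10792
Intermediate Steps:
B(K, W) = -141 + W
V = 851063/1803185 (V = (-581609 + 1432672)/((-141 + 347) + 1802979) = 851063/(206 + 1802979) = 851063/1803185 ≈ 0.47198)
(-1100*(-127 + 693) + V)/(4719641 + 1049541) = (-1100*(-127 + 693) + 851063/1803185)/(4719641 + 1049541) = (-1100*566 + 851063/1803185)/5769182 = (-622600 + 851063/1803185)*(1/5769182) = -1122662129937/1803185*1/5769182 = -1122662129937/10402902444670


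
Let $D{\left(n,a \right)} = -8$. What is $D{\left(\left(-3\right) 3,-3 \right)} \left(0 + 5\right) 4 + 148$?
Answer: $-12$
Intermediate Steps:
$D{\left(\left(-3\right) 3,-3 \right)} \left(0 + 5\right) 4 + 148 = - 8 \left(0 + 5\right) 4 + 148 = - 8 \cdot 5 \cdot 4 + 148 = \left(-8\right) 20 + 148 = -160 + 148 = -12$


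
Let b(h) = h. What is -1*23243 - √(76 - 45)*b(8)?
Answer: -23243 - 8*√31 ≈ -23288.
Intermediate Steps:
-1*23243 - √(76 - 45)*b(8) = -1*23243 - √(76 - 45)*8 = -23243 - √31*8 = -23243 - 8*√31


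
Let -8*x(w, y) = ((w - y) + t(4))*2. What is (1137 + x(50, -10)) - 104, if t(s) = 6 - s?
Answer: 2035/2 ≈ 1017.5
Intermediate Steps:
x(w, y) = -½ - w/4 + y/4 (x(w, y) = -((w - y) + (6 - 1*4))*2/8 = -((w - y) + (6 - 4))*2/8 = -((w - y) + 2)*2/8 = -(2 + w - y)*2/8 = -(4 - 2*y + 2*w)/8 = -½ - w/4 + y/4)
(1137 + x(50, -10)) - 104 = (1137 + (-½ - ¼*50 + (¼)*(-10))) - 104 = (1137 + (-½ - 25/2 - 5/2)) - 104 = (1137 - 31/2) - 104 = 2243/2 - 104 = 2035/2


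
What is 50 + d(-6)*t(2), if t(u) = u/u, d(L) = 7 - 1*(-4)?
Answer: 61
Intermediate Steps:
d(L) = 11 (d(L) = 7 + 4 = 11)
t(u) = 1
50 + d(-6)*t(2) = 50 + 11*1 = 50 + 11 = 61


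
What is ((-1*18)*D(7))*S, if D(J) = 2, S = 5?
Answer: -180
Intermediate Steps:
((-1*18)*D(7))*S = (-1*18*2)*5 = -18*2*5 = -36*5 = -180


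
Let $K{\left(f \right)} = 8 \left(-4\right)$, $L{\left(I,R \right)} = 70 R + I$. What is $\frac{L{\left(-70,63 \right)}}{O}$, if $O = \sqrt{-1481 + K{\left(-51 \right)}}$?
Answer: $- \frac{4340 i \sqrt{1513}}{1513} \approx - 111.58 i$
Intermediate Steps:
$L{\left(I,R \right)} = I + 70 R$
$K{\left(f \right)} = -32$
$O = i \sqrt{1513}$ ($O = \sqrt{-1481 - 32} = \sqrt{-1513} = i \sqrt{1513} \approx 38.897 i$)
$\frac{L{\left(-70,63 \right)}}{O} = \frac{-70 + 70 \cdot 63}{i \sqrt{1513}} = \left(-70 + 4410\right) \left(- \frac{i \sqrt{1513}}{1513}\right) = 4340 \left(- \frac{i \sqrt{1513}}{1513}\right) = - \frac{4340 i \sqrt{1513}}{1513}$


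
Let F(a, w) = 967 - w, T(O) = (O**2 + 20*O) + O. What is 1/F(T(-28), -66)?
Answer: 1/1033 ≈ 0.00096805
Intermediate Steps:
T(O) = O**2 + 21*O
1/F(T(-28), -66) = 1/(967 - 1*(-66)) = 1/(967 + 66) = 1/1033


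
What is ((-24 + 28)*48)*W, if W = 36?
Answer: 6912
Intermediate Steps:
((-24 + 28)*48)*W = ((-24 + 28)*48)*36 = (4*48)*36 = 192*36 = 6912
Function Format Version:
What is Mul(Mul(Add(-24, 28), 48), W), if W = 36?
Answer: 6912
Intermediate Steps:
Mul(Mul(Add(-24, 28), 48), W) = Mul(Mul(Add(-24, 28), 48), 36) = Mul(Mul(4, 48), 36) = Mul(192, 36) = 6912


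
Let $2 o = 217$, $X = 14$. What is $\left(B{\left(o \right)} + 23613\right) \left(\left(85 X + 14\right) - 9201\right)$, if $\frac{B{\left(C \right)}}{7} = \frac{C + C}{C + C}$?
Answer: $-188889140$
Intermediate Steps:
$o = \frac{217}{2}$ ($o = \frac{1}{2} \cdot 217 = \frac{217}{2} \approx 108.5$)
$B{\left(C \right)} = 7$ ($B{\left(C \right)} = 7 \frac{C + C}{C + C} = 7 \frac{2 C}{2 C} = 7 \cdot 2 C \frac{1}{2 C} = 7 \cdot 1 = 7$)
$\left(B{\left(o \right)} + 23613\right) \left(\left(85 X + 14\right) - 9201\right) = \left(7 + 23613\right) \left(\left(85 \cdot 14 + 14\right) - 9201\right) = 23620 \left(\left(1190 + 14\right) - 9201\right) = 23620 \left(1204 - 9201\right) = 23620 \left(-7997\right) = -188889140$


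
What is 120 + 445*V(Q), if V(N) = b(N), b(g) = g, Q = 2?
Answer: 1010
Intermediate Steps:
V(N) = N
120 + 445*V(Q) = 120 + 445*2 = 120 + 890 = 1010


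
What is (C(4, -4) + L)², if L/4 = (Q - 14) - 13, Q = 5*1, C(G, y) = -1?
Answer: 7921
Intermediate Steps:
Q = 5
L = -88 (L = 4*((5 - 14) - 13) = 4*(-9 - 13) = 4*(-22) = -88)
(C(4, -4) + L)² = (-1 - 88)² = (-89)² = 7921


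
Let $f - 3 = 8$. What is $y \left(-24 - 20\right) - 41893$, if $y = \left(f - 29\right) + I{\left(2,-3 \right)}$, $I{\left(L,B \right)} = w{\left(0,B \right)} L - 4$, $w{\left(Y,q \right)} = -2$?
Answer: $-40749$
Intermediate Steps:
$f = 11$ ($f = 3 + 8 = 11$)
$I{\left(L,B \right)} = -4 - 2 L$ ($I{\left(L,B \right)} = - 2 L - 4 = -4 - 2 L$)
$y = -26$ ($y = \left(11 - 29\right) - 8 = -18 - 8 = -26$)
$y \left(-24 - 20\right) - 41893 = - 26 \left(-24 - 20\right) - 41893 = \left(-26\right) \left(-44\right) - 41893 = 1144 - 41893 = -40749$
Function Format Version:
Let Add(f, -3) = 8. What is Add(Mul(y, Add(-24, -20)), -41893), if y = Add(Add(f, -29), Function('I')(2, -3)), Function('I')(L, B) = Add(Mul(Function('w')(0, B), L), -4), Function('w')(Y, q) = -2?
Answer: -40749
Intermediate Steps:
f = 11 (f = Add(3, 8) = 11)
Function('I')(L, B) = Add(-4, Mul(-2, L)) (Function('I')(L, B) = Add(Mul(-2, L), -4) = Add(-4, Mul(-2, L)))
y = -26 (y = Add(Add(11, -29), Add(-4, Mul(-2, 2))) = Add(-18, Add(-4, -4)) = Add(-18, -8) = -26)
Add(Mul(y, Add(-24, -20)), -41893) = Add(Mul(-26, Add(-24, -20)), -41893) = Add(Mul(-26, -44), -41893) = Add(1144, -41893) = -40749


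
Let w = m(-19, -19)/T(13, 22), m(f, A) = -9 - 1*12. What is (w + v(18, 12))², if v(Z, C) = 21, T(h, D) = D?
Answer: 194481/484 ≈ 401.82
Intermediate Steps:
m(f, A) = -21 (m(f, A) = -9 - 12 = -21)
w = -21/22 ≈ -0.95455
(w + v(18, 12))² = (-21/22 + 21)² = (441/22)² = 194481/484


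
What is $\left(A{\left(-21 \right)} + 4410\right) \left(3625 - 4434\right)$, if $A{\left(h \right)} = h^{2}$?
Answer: $-3924459$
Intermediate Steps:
$\left(A{\left(-21 \right)} + 4410\right) \left(3625 - 4434\right) = \left(\left(-21\right)^{2} + 4410\right) \left(3625 - 4434\right) = \left(441 + 4410\right) \left(-809\right) = 4851 \left(-809\right) = -3924459$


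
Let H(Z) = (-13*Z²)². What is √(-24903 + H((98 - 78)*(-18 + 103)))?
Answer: √1411504899975097 ≈ 3.7570e+7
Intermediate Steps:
H(Z) = 169*Z⁴
√(-24903 + H((98 - 78)*(-18 + 103))) = √(-24903 + 169*((98 - 78)*(-18 + 103))⁴) = √(-24903 + 169*(20*85)⁴) = √(-24903 + 169*1700⁴) = √(-24903 + 169*8352100000000) = √(-24903 + 1411504900000000) = √1411504899975097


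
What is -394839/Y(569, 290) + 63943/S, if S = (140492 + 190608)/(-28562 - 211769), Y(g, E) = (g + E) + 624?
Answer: -297671579807/6376900 ≈ -46680.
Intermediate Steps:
Y(g, E) = 624 + E + g (Y(g, E) = (E + g) + 624 = 624 + E + g)
S = -47300/34333 (S = 331100/(-240331) = 331100*(-1/240331) = -47300/34333 ≈ -1.3777)
-394839/Y(569, 290) + 63943/S = -394839/(624 + 290 + 569) + 63943/(-47300/34333) = -394839/1483 + 63943*(-34333/47300) = -394839*1/1483 - 199577729/4300 = -394839/1483 - 199577729/4300 = -297671579807/6376900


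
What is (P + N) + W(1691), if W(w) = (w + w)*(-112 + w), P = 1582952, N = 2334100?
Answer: 9257230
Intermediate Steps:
W(w) = 2*w*(-112 + w) (W(w) = (2*w)*(-112 + w) = 2*w*(-112 + w))
(P + N) + W(1691) = (1582952 + 2334100) + 2*1691*(-112 + 1691) = 3917052 + 2*1691*1579 = 3917052 + 5340178 = 9257230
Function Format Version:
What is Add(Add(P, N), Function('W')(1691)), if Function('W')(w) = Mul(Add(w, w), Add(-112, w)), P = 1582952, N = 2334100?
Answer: 9257230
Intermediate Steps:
Function('W')(w) = Mul(2, w, Add(-112, w)) (Function('W')(w) = Mul(Mul(2, w), Add(-112, w)) = Mul(2, w, Add(-112, w)))
Add(Add(P, N), Function('W')(1691)) = Add(Add(1582952, 2334100), Mul(2, 1691, Add(-112, 1691))) = Add(3917052, Mul(2, 1691, 1579)) = Add(3917052, 5340178) = 9257230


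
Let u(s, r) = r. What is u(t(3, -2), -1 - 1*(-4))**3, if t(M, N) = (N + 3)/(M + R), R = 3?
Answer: 27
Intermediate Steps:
t(M, N) = (3 + N)/(3 + M) (t(M, N) = (N + 3)/(M + 3) = (3 + N)/(3 + M))
u(t(3, -2), -1 - 1*(-4))**3 = (-1 - 1*(-4))**3 = (-1 + 4)**3 = 3**3 = 27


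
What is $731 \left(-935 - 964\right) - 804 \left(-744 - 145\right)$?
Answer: $-673413$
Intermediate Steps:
$731 \left(-935 - 964\right) - 804 \left(-744 - 145\right) = 731 \left(-1899\right) - 804 \left(-889\right) = -1388169 - -714756 = -1388169 + 714756 = -673413$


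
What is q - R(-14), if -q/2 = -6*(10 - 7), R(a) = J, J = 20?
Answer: 16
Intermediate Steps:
R(a) = 20
q = 36 (q = -(-12)*(10 - 7) = -(-12)*3 = -2*(-18) = 36)
q - R(-14) = 36 - 1*20 = 36 - 20 = 16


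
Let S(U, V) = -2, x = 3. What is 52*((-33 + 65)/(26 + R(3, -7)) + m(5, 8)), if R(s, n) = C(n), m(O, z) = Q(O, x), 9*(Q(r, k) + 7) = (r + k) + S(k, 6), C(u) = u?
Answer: -13780/57 ≈ -241.75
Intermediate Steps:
Q(r, k) = -65/9 + k/9 + r/9 (Q(r, k) = -7 + ((r + k) - 2)/9 = -7 + ((k + r) - 2)/9 = -7 + (-2 + k + r)/9 = -7 + (-2/9 + k/9 + r/9) = -65/9 + k/9 + r/9)
m(O, z) = -62/9 + O/9 (m(O, z) = -65/9 + (⅑)*3 + O/9 = -65/9 + ⅓ + O/9 = -62/9 + O/9)
R(s, n) = n
52*((-33 + 65)/(26 + R(3, -7)) + m(5, 8)) = 52*((-33 + 65)/(26 - 7) + (-62/9 + (⅑)*5)) = 52*(32/19 + (-62/9 + 5/9)) = 52*(32*(1/19) - 19/3) = 52*(32/19 - 19/3) = 52*(-265/57) = -13780/57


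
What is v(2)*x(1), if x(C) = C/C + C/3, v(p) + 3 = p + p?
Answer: 4/3 ≈ 1.3333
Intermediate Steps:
v(p) = -3 + 2*p (v(p) = -3 + (p + p) = -3 + 2*p)
x(C) = 1 + C/3 (x(C) = 1 + C*(⅓) = 1 + C/3)
v(2)*x(1) = (-3 + 2*2)*(1 + (⅓)*1) = (-3 + 4)*(1 + ⅓) = 1*(4/3) = 4/3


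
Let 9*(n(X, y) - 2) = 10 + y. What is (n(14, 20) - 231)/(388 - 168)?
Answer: -677/660 ≈ -1.0258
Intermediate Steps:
n(X, y) = 28/9 + y/9 (n(X, y) = 2 + (10 + y)/9 = 2 + (10/9 + y/9) = 28/9 + y/9)
(n(14, 20) - 231)/(388 - 168) = ((28/9 + (⅑)*20) - 231)/(388 - 168) = ((28/9 + 20/9) - 231)/220 = (16/3 - 231)*(1/220) = -677/3*1/220 = -677/660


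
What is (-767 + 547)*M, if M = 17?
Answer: -3740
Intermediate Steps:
(-767 + 547)*M = (-767 + 547)*17 = -220*17 = -3740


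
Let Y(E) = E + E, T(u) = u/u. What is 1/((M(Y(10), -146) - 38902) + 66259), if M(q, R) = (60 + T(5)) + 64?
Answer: 1/27482 ≈ 3.6387e-5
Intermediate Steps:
T(u) = 1
Y(E) = 2*E
M(q, R) = 125 (M(q, R) = (60 + 1) + 64 = 61 + 64 = 125)
1/((M(Y(10), -146) - 38902) + 66259) = 1/((125 - 38902) + 66259) = 1/(-38777 + 66259) = 1/27482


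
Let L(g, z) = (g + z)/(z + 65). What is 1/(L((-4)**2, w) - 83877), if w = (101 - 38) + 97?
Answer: -225/18872149 ≈ -1.1922e-5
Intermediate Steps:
w = 160 (w = 63 + 97 = 160)
L(g, z) = (g + z)/(65 + z)
1/(L((-4)**2, w) - 83877) = 1/(((-4)**2 + 160)/(65 + 160) - 83877) = 1/((16 + 160)/225 - 83877) = 1/((1/225)*176 - 83877) = 1/(176/225 - 83877) = 1/(-18872149/225) = -225/18872149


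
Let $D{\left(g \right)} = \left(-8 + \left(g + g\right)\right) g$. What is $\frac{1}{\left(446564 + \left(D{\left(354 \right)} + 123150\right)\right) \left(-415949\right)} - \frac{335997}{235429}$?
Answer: $- \frac{114253807811939071}{80056249666817194} \approx -1.4272$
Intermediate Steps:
$D{\left(g \right)} = g \left(-8 + 2 g\right)$ ($D{\left(g \right)} = \left(-8 + 2 g\right) g = g \left(-8 + 2 g\right)$)
$\frac{1}{\left(446564 + \left(D{\left(354 \right)} + 123150\right)\right) \left(-415949\right)} - \frac{335997}{235429} = \frac{1}{\left(446564 + \left(2 \cdot 354 \left(-4 + 354\right) + 123150\right)\right) \left(-415949\right)} - \frac{335997}{235429} = \frac{1}{446564 + \left(2 \cdot 354 \cdot 350 + 123150\right)} \left(- \frac{1}{415949}\right) - \frac{335997}{235429} = \frac{1}{446564 + \left(247800 + 123150\right)} \left(- \frac{1}{415949}\right) - \frac{335997}{235429} = \frac{1}{446564 + 370950} \left(- \frac{1}{415949}\right) - \frac{335997}{235429} = \frac{1}{817514} \left(- \frac{1}{415949}\right) - \frac{335997}{235429} = - \frac{1}{340044130786} - \frac{335997}{235429} = - \frac{114253807811939071}{80056249666817194}$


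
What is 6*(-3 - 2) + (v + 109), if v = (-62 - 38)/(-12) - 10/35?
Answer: 1828/21 ≈ 87.048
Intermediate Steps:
v = 169/21 (v = -100*(-1/12) - 10*1/35 = 25/3 - 2/7 = 169/21 ≈ 8.0476)
6*(-3 - 2) + (v + 109) = 6*(-3 - 2) + (169/21 + 109) = 6*(-5) + 2458/21 = -30 + 2458/21 = 1828/21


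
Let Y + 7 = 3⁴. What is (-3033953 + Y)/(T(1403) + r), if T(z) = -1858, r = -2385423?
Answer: 3033879/2387281 ≈ 1.2709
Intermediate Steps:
Y = 74 (Y = -7 + 3⁴ = -7 + 81 = 74)
(-3033953 + Y)/(T(1403) + r) = (-3033953 + 74)/(-1858 - 2385423) = -3033879/(-2387281) = -3033879*(-1/2387281) = 3033879/2387281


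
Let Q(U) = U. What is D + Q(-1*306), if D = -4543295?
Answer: -4543601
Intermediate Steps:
D + Q(-1*306) = -4543295 - 1*306 = -4543295 - 306 = -4543601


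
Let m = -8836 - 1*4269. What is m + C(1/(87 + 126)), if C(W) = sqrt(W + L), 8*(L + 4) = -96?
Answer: -13105 + I*sqrt(725691)/213 ≈ -13105.0 + 3.9994*I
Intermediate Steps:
L = -16 (L = -4 + (1/8)*(-96) = -4 - 12 = -16)
C(W) = sqrt(-16 + W) (C(W) = sqrt(W - 16) = sqrt(-16 + W))
m = -13105 (m = -8836 - 4269 = -13105)
m + C(1/(87 + 126)) = -13105 + sqrt(-16 + 1/(87 + 126)) = -13105 + sqrt(-16 + 1/213) = -13105 + sqrt(-3407/213) = -13105 + I*sqrt(725691)/213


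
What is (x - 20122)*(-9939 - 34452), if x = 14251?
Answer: 260619561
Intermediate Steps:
(x - 20122)*(-9939 - 34452) = (14251 - 20122)*(-9939 - 34452) = -5871*(-44391) = 260619561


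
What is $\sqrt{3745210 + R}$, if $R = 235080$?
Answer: $\sqrt{3980290} \approx 1995.1$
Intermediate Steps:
$\sqrt{3745210 + R} = \sqrt{3745210 + 235080} = \sqrt{3980290}$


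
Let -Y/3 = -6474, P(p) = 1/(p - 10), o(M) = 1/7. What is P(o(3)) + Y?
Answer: 1340111/69 ≈ 19422.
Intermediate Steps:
o(M) = 1/7
P(p) = 1/(-10 + p)
Y = 19422 (Y = -3*(-6474) = 19422)
P(o(3)) + Y = 1/(-10 + 1/7) + 19422 = 1/(-69/7) + 19422 = -7/69 + 19422 = 1340111/69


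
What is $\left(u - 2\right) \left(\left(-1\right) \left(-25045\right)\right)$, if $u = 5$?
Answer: $75135$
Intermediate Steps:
$\left(u - 2\right) \left(\left(-1\right) \left(-25045\right)\right) = \left(5 - 2\right) \left(\left(-1\right) \left(-25045\right)\right) = \left(5 - 2\right) 25045 = 3 \cdot 25045 = 75135$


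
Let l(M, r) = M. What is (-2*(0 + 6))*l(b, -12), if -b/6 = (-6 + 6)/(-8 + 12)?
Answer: 0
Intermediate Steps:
b = 0 (b = -6*(-6 + 6)/(-8 + 12) = -0/4 = -6*0 = 0)
(-2*(0 + 6))*l(b, -12) = -2*(0 + 6)*0 = -2*6*0 = -12*0 = 0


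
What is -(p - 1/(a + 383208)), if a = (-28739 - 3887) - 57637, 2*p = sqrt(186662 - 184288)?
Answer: 1/292945 - sqrt(2374)/2 ≈ -24.362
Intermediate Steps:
p = sqrt(2374)/2 (p = sqrt(186662 - 184288)/2 = sqrt(2374)/2 ≈ 24.362)
a = -90263 (a = -32626 - 57637 = -90263)
-(p - 1/(a + 383208)) = -(sqrt(2374)/2 - 1/(-90263 + 383208)) = -(sqrt(2374)/2 - 1/292945) = -(-1/292945 + sqrt(2374)/2) = 1/292945 - sqrt(2374)/2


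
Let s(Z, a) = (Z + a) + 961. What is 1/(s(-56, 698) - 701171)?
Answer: -1/699568 ≈ -1.4295e-6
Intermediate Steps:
s(Z, a) = 961 + Z + a
1/(s(-56, 698) - 701171) = 1/((961 - 56 + 698) - 701171) = 1/(1603 - 701171) = 1/(-699568) = -1/699568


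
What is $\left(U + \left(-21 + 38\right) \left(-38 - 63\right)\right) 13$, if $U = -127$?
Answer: $-23972$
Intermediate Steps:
$\left(U + \left(-21 + 38\right) \left(-38 - 63\right)\right) 13 = \left(-127 + \left(-21 + 38\right) \left(-38 - 63\right)\right) 13 = \left(-127 + 17 \left(-101\right)\right) 13 = \left(-127 - 1717\right) 13 = \left(-1844\right) 13 = -23972$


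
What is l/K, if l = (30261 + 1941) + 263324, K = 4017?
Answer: 295526/4017 ≈ 73.569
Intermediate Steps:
l = 295526 (l = 32202 + 263324 = 295526)
l/K = 295526/4017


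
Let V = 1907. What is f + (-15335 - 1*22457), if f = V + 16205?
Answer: -19680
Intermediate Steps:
f = 18112 (f = 1907 + 16205 = 18112)
f + (-15335 - 1*22457) = 18112 + (-15335 - 1*22457) = 18112 + (-15335 - 22457) = 18112 - 37792 = -19680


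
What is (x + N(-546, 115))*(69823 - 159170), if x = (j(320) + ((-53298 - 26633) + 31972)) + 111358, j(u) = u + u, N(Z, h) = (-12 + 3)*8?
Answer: -5715259549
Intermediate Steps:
N(Z, h) = -72 (N(Z, h) = -9*8 = -72)
j(u) = 2*u
x = 64039 (x = (2*320 + ((-53298 - 26633) + 31972)) + 111358 = (640 + (-79931 + 31972)) + 111358 = (640 - 47959) + 111358 = -47319 + 111358 = 64039)
(x + N(-546, 115))*(69823 - 159170) = (64039 - 72)*(69823 - 159170) = 63967*(-89347) = -5715259549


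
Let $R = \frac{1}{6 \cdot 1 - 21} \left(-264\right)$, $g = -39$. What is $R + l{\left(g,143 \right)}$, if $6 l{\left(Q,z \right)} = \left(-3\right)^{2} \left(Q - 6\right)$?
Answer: $- \frac{499}{10} \approx -49.9$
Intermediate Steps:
$l{\left(Q,z \right)} = -9 + \frac{3 Q}{2}$ ($l{\left(Q,z \right)} = \frac{\left(-3\right)^{2} \left(Q - 6\right)}{6} = \frac{9 \left(-6 + Q\right)}{6} = \frac{-54 + 9 Q}{6} = -9 + \frac{3 Q}{2}$)
$R = \frac{88}{5}$ ($R = \frac{1}{6 - 21} \left(-264\right) = \frac{1}{-15} \left(-264\right) = \left(- \frac{1}{15}\right) \left(-264\right) = \frac{88}{5} \approx 17.6$)
$R + l{\left(g,143 \right)} = \frac{88}{5} + \left(-9 + \frac{3}{2} \left(-39\right)\right) = \frac{88}{5} - \frac{135}{2} = - \frac{499}{10}$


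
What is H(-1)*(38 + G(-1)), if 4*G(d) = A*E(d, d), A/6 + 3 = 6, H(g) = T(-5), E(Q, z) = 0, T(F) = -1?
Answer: -38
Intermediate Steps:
H(g) = -1
A = 18 (A = -18 + 6*6 = -18 + 36 = 18)
G(d) = 0 (G(d) = (18*0)/4 = (¼)*0 = 0)
H(-1)*(38 + G(-1)) = -(38 + 0) = -1*38 = -38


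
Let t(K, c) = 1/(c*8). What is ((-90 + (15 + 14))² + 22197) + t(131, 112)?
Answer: 23222529/896 ≈ 25918.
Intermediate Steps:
t(K, c) = 1/(8*c)
((-90 + (15 + 14))² + 22197) + t(131, 112) = ((-90 + (15 + 14))² + 22197) + (⅛)/112 = ((-90 + 29)² + 22197) + (⅛)*(1/112) = ((-61)² + 22197) + 1/896 = (3721 + 22197) + 1/896 = 25918 + 1/896 = 23222529/896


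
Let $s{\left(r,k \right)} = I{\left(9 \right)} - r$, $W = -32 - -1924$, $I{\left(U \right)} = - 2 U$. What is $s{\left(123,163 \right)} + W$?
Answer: $1751$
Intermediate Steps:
$W = 1892$ ($W = -32 + 1924 = 1892$)
$s{\left(r,k \right)} = -18 - r$ ($s{\left(r,k \right)} = \left(-2\right) 9 - r = -18 - r$)
$s{\left(123,163 \right)} + W = \left(-18 - 123\right) + 1892 = -141 + 1892 = 1751$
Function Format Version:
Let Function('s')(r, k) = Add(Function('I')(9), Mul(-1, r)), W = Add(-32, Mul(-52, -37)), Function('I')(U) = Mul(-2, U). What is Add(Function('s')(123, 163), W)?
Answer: 1751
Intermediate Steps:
W = 1892 (W = Add(-32, 1924) = 1892)
Function('s')(r, k) = Add(-18, Mul(-1, r)) (Function('s')(r, k) = Add(Mul(-2, 9), Mul(-1, r)) = Add(-18, Mul(-1, r)))
Add(Function('s')(123, 163), W) = Add(Add(-18, Mul(-1, 123)), 1892) = Add(Add(-18, -123), 1892) = Add(-141, 1892) = 1751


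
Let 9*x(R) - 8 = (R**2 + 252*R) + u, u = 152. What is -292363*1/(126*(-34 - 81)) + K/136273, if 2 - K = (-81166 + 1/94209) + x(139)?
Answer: 428436864536519/20669410321770 ≈ 20.728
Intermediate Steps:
x(R) = 160/9 + 28*R + R**2/9 (x(R) = 8/9 + ((R**2 + 252*R) + 152)/9 = 8/9 + (152 + R**2 + 252*R)/9 = 8/9 + (152/9 + 28*R + R**2/9) = 160/9 + 28*R + R**2/9)
K = 21228522206/282627 (K = 2 - ((-81166 + 1/94209) + (160/9 + 28*139 + (1/9)*139**2)) = 2 - ((-81166 + 1/94209) + (160/9 + 3892 + (1/9)*19321)) = 2 - (-7646567693/94209 + (160/9 + 3892 + 19321/9)) = 2 - (-7646567693/94209 + 54509/9) = 2 - 1*(-21227956952/282627) = 2 + 21227956952/282627 = 21228522206/282627 ≈ 75112.)
-292363*1/(126*(-34 - 81)) + K/136273 = -292363*1/(126*(-34 - 81)) + (21228522206/282627)/136273 = -292363/(126*(-115)) + (21228522206/282627)*(1/136273) = -292363/(-14490) + 21228522206/38514429171 = -292363*(-1/14490) + 21228522206/38514429171 = 292363/14490 + 21228522206/38514429171 = 428436864536519/20669410321770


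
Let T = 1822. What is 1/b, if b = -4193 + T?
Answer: -1/2371 ≈ -0.00042176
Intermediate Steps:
b = -2371 (b = -4193 + 1822 = -2371)
1/b = 1/(-2371) = -1/2371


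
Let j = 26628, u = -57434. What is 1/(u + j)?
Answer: -1/30806 ≈ -3.2461e-5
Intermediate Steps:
1/(u + j) = 1/(-57434 + 26628) = 1/(-30806) = -1/30806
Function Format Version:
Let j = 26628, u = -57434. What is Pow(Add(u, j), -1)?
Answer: Rational(-1, 30806) ≈ -3.2461e-5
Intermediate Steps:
Pow(Add(u, j), -1) = Pow(Add(-57434, 26628), -1) = Pow(-30806, -1) = Rational(-1, 30806)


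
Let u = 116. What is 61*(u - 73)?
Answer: 2623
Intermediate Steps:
61*(u - 73) = 61*(116 - 73) = 61*43 = 2623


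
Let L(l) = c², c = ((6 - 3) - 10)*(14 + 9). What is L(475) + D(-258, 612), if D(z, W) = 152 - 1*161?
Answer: 25912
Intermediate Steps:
D(z, W) = -9 (D(z, W) = 152 - 161 = -9)
c = -161 (c = (3 - 10)*23 = -7*23 = -161)
L(l) = 25921 (L(l) = (-161)² = 25921)
L(475) + D(-258, 612) = 25921 - 9 = 25912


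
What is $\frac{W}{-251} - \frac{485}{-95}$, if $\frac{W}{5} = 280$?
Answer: $- \frac{2253}{4769} \approx -0.47243$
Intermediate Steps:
$W = 1400$ ($W = 5 \cdot 280 = 1400$)
$\frac{W}{-251} - \frac{485}{-95} = \frac{1400}{-251} - \frac{485}{-95} = 1400 \left(- \frac{1}{251}\right) - - \frac{97}{19} = - \frac{1400}{251} + \frac{97}{19} = - \frac{2253}{4769}$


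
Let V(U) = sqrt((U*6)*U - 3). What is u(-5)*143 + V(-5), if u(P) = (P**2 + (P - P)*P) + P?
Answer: 2860 + 7*sqrt(3) ≈ 2872.1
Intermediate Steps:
u(P) = P + P**2 (u(P) = (P**2 + 0*P) + P = (P**2 + 0) + P = P**2 + P = P + P**2)
V(U) = sqrt(-3 + 6*U**2) (V(U) = sqrt((6*U)*U - 3) = sqrt(6*U**2 - 3) = sqrt(-3 + 6*U**2))
u(-5)*143 + V(-5) = -5*(1 - 5)*143 + sqrt(-3 + 6*(-5)**2) = -5*(-4)*143 + sqrt(-3 + 6*25) = 20*143 + sqrt(-3 + 150) = 2860 + sqrt(147) = 2860 + 7*sqrt(3)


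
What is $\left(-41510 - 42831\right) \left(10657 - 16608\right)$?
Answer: $501913291$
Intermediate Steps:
$\left(-41510 - 42831\right) \left(10657 - 16608\right) = - 84341 \left(10657 - 16608\right) = \left(-84341\right) \left(-5951\right) = 501913291$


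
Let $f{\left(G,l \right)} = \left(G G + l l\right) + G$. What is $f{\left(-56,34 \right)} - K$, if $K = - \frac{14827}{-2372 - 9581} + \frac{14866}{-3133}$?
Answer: $\frac{158764141071}{37448749} \approx 4239.5$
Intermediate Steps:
$f{\left(G,l \right)} = G + G^{2} + l^{2}$ ($f{\left(G,l \right)} = \left(G^{2} + l^{2}\right) + G = G + G^{2} + l^{2}$)
$K = - \frac{131240307}{37448749}$ ($K = - \frac{14827}{-2372 - 9581} + 14866 \left(- \frac{1}{3133}\right) = - \frac{14827}{-11953} - \frac{14866}{3133} = \left(-14827\right) \left(- \frac{1}{11953}\right) - \frac{14866}{3133} = \frac{14827}{11953} - \frac{14866}{3133} = - \frac{131240307}{37448749} \approx -3.5045$)
$f{\left(-56,34 \right)} - K = \left(-56 + \left(-56\right)^{2} + 34^{2}\right) - - \frac{131240307}{37448749} = \left(-56 + 3136 + 1156\right) + \frac{131240307}{37448749} = 4236 + \frac{131240307}{37448749} = \frac{158764141071}{37448749}$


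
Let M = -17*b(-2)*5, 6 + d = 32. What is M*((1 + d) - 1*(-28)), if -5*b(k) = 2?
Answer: 1870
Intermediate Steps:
d = 26 (d = -6 + 32 = 26)
b(k) = -⅖ (b(k) = -⅕*2 = -⅖)
M = 34 (M = -(-34)*5/5 = -17*(-2) = 34)
M*((1 + d) - 1*(-28)) = 34*((1 + 26) - 1*(-28)) = 34*(27 + 28) = 34*55 = 1870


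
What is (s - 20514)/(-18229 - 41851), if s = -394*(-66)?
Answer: -549/6008 ≈ -0.091378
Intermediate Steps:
s = 26004
(s - 20514)/(-18229 - 41851) = (26004 - 20514)/(-18229 - 41851) = 5490/(-60080) = 5490*(-1/60080) = -549/6008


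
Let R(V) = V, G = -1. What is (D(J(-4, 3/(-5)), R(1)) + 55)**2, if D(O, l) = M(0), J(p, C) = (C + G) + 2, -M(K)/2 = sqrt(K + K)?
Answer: 3025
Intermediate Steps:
M(K) = -2*sqrt(2)*sqrt(K) (M(K) = -2*sqrt(K + K) = -2*sqrt(2)*sqrt(K))
J(p, C) = 1 + C (J(p, C) = (C - 1) + 2 = (-1 + C) + 2 = 1 + C)
D(O, l) = 0 (D(O, l) = -2*sqrt(2)*sqrt(0) = -2*sqrt(2)*0 = 0)
(D(J(-4, 3/(-5)), R(1)) + 55)**2 = (0 + 55)**2 = 55**2 = 3025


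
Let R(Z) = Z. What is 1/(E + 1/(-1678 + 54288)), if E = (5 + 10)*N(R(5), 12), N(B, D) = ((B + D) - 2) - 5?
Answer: 52610/7891501 ≈ 0.0066667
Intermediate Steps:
N(B, D) = -7 + B + D (N(B, D) = (-2 + B + D) - 5 = -7 + B + D)
E = 150 (E = (5 + 10)*(-7 + 5 + 12) = 15*10 = 150)
1/(E + 1/(-1678 + 54288)) = 1/(150 + 1/(-1678 + 54288)) = 1/(150 + 1/52610) = 1/(7891501/52610) = 52610/7891501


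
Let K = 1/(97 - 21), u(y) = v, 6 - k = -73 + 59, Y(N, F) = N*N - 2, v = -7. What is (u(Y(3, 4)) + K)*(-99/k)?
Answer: 52569/1520 ≈ 34.585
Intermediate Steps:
Y(N, F) = -2 + N² (Y(N, F) = N² - 2 = -2 + N²)
k = 20 (k = 6 - (-73 + 59) = 6 - 1*(-14) = 6 + 14 = 20)
u(y) = -7
K = 1/76 ≈ 0.013158
(u(Y(3, 4)) + K)*(-99/k) = (-7 + 1/76)*(-99/20) = -(-52569)/(76*20) = -531/76*(-99/20) = 52569/1520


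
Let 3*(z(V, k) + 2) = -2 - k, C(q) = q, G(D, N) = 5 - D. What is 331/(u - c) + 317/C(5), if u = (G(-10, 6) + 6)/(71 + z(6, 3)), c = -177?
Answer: 11688299/179085 ≈ 65.267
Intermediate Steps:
z(V, k) = -8/3 - k/3 (z(V, k) = -2 + (-2 - k)/3 = -2 + (-⅔ - k/3) = -8/3 - k/3)
u = 63/202 (u = ((5 - 1*(-10)) + 6)/(71 + (-8/3 - ⅓*3)) = ((5 + 10) + 6)/(71 + (-8/3 - 1)) = (15 + 6)/(71 - 11/3) = 21/(202/3) = 21*(3/202) = 63/202 ≈ 0.31188)
331/(u - c) + 317/C(5) = 331/(63/202 - 1*(-177)) + 317/5 = 331/(63/202 + 177) + 317*(⅕) = 331/(35817/202) + 317/5 = 331*(202/35817) + 317/5 = 66862/35817 + 317/5 = 11688299/179085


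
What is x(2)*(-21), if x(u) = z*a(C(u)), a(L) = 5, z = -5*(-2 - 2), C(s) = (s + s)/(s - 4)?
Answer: -2100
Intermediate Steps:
C(s) = 2*s/(-4 + s) (C(s) = (2*s)/(-4 + s) = 2*s/(-4 + s))
z = 20 (z = -5*(-4) = 20)
x(u) = 100 (x(u) = 20*5 = 100)
x(2)*(-21) = 100*(-21) = -2100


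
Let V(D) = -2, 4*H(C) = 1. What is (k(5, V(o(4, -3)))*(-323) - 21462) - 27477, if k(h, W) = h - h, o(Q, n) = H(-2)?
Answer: -48939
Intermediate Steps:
H(C) = ¼ (H(C) = (¼)*1 = ¼)
o(Q, n) = ¼
k(h, W) = 0
(k(5, V(o(4, -3)))*(-323) - 21462) - 27477 = (0*(-323) - 21462) - 27477 = (0 - 21462) - 27477 = -21462 - 27477 = -48939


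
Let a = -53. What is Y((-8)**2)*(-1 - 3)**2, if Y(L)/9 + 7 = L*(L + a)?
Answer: 100368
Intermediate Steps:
Y(L) = -63 + 9*L*(-53 + L) (Y(L) = -63 + 9*(L*(L - 53)) = -63 + 9*(L*(-53 + L)) = -63 + 9*L*(-53 + L))
Y((-8)**2)*(-1 - 3)**2 = (-63 - 477*(-8)**2 + 9*((-8)**2)**2)*(-1 - 3)**2 = (-63 - 477*64 + 9*64**2)*(-4)**2 = (-63 - 30528 + 9*4096)*16 = (-63 - 30528 + 36864)*16 = 6273*16 = 100368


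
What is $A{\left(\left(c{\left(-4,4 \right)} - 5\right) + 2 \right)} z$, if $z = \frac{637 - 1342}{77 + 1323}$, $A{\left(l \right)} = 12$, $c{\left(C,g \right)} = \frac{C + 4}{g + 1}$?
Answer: $- \frac{423}{70} \approx -6.0429$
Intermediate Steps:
$c{\left(C,g \right)} = \frac{4 + C}{1 + g}$
$z = - \frac{141}{280}$ ($z = - \frac{705}{1400} = \left(-705\right) \frac{1}{1400} = - \frac{141}{280} \approx -0.50357$)
$A{\left(\left(c{\left(-4,4 \right)} - 5\right) + 2 \right)} z = 12 \left(- \frac{141}{280}\right) = - \frac{423}{70}$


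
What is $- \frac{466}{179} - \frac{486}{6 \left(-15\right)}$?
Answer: $\frac{2503}{895} \approx 2.7966$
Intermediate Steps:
$- \frac{466}{179} - \frac{486}{6 \left(-15\right)} = \left(-466\right) \frac{1}{179} - \frac{486}{-90} = - \frac{466}{179} - - \frac{27}{5} = - \frac{466}{179} + \frac{27}{5} = \frac{2503}{895}$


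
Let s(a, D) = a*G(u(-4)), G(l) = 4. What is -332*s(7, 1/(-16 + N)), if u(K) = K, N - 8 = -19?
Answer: -9296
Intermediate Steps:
N = -11 (N = 8 - 19 = -11)
s(a, D) = 4*a (s(a, D) = a*4 = 4*a)
-332*s(7, 1/(-16 + N)) = -1328*7 = -332*28 = -9296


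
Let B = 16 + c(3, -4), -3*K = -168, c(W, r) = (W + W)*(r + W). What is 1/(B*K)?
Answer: 1/560 ≈ 0.0017857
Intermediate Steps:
c(W, r) = 2*W*(W + r) (c(W, r) = (2*W)*(W + r) = 2*W*(W + r))
K = 56 (K = -⅓*(-168) = 56)
B = 10 (B = 16 + 2*3*(3 - 4) = 16 + 2*3*(-1) = 16 - 6 = 10)
1/(B*K) = 1/(10*56) = 1/560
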